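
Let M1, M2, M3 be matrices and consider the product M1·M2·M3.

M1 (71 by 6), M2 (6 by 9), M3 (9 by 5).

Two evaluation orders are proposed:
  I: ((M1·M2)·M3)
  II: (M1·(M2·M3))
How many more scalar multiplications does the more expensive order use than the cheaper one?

4629

Order I = ((M1·M2)·M3): (M1·M2): 71×6 by 6×9 → 71×9, cost 71·6·9 = 3834; ((M1·M2)·M3): 71×9 by 9×5 → 71×5, cost 71·9·5 = 3195; cumulative 7029. Total 7029.
Order II = (M1·(M2·M3)): (M2·M3): 6×9 by 9×5 → 6×5, cost 6·9·5 = 270; (M1·(M2·M3)): 71×6 by 6×5 → 71×5, cost 71·6·5 = 2130; cumulative 2400. Total 2400.
Difference: |7029 − 2400| = 4629.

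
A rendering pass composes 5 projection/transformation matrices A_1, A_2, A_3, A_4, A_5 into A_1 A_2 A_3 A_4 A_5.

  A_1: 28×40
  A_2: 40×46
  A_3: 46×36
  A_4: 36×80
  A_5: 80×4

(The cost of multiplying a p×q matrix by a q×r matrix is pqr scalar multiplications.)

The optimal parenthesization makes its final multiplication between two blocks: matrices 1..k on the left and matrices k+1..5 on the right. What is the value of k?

Adjacent pairs: A_1A_2 = 28·40·46 = 51520; A_2A_3 = 40·46·36 = 66240; A_3A_4 = 46·36·80 = 132480; A_4A_5 = 36·80·4 = 11520.
Length 3: A_1..A_3: k=1: 0+66240+28·40·36=106560; k=2: 51520+0+28·46·36=97888 → min 97888 | A_2..A_4: k=2: 0+132480+40·46·80=279680; k=3: 66240+0+40·36·80=181440 → min 181440 | A_3..A_5: k=3: 0+11520+46·36·4=18144; k=4: 132480+0+46·80·4=147200 → min 18144.
Length 4: A_1..A_4: k=1: 0+181440+28·40·80=271040; k=2: 51520+132480+28·46·80=287040; k=3: 97888+0+28·36·80=178528 → min 178528 | A_2..A_5: k=2: 0+18144+40·46·4=25504; k=3: 66240+11520+40·36·4=83520; k=4: 181440+0+40·80·4=194240 → min 25504.
Top-level splits: k=1: (A_1..A_1)·(A_2..A_5) → 0+25504+28·40·4 = 29984; k=2: (A_1..A_2)·(A_3..A_5) → 51520+18144+28·46·4 = 74816; k=3: (A_1..A_3)·(A_4..A_5) → 97888+11520+28·36·4 = 113440; k=4: (A_1..A_4)·(A_5..A_5) → 178528+0+28·80·4 = 187488.
Best split is after A_1, i.e. k = 1.

1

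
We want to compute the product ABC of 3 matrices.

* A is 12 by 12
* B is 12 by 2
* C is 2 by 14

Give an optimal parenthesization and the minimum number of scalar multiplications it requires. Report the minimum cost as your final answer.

624

(A(BC)): cost 2352.
((AB)C): cost 624.
Optimal: ((AB)C) with cost 624.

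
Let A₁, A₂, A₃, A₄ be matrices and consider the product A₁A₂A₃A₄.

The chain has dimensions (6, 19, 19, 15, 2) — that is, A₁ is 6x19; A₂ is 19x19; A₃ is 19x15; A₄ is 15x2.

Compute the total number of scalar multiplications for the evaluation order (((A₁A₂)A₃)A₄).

4056

(A₁A₂): 6×19 by 19×19 → 6×19, cost 6·19·19 = 2166
((A₁A₂)A₃): 6×19 by 19×15 → 6×15, cost 6·19·15 = 1710; cumulative 3876
(((A₁A₂)A₃)A₄): 6×15 by 15×2 → 6×2, cost 6·15·2 = 180; cumulative 4056
Total: 4056 scalar multiplications.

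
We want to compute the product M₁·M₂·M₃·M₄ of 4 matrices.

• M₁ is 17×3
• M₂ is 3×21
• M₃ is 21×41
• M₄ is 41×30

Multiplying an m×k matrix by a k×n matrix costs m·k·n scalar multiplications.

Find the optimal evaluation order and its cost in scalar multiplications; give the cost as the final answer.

7803

Adjacent pairs: M₁M₂ = 17·3·21 = 1071; M₂M₃ = 3·21·41 = 2583; M₃M₄ = 21·41·30 = 25830.
Length 3: M₁..M₃: k=1: 0+2583+17·3·41=4674; k=2: 1071+0+17·21·41=15708 → min 4674 | M₂..M₄: k=2: 0+25830+3·21·30=27720; k=3: 2583+0+3·41·30=6273 → min 6273.
Length 4: M₁..M₄: k=1: 0+6273+17·3·30=7803; k=2: 1071+25830+17·21·30=37611; k=3: 4674+0+17·41·30=25584 → min 7803.
Optimal parenthesization: (M₁·((M₂·M₃)·M₄)) with cost 7803.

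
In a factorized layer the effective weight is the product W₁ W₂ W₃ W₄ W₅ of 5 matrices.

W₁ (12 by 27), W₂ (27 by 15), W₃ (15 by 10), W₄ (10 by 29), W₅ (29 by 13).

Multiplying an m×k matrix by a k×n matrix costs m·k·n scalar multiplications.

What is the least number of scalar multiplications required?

11990

Adjacent pairs: W₁W₂ = 12·27·15 = 4860; W₂W₃ = 27·15·10 = 4050; W₃W₄ = 15·10·29 = 4350; W₄W₅ = 10·29·13 = 3770.
Length 3: W₁..W₃: k=1: 0+4050+12·27·10=7290; k=2: 4860+0+12·15·10=6660 → min 6660 | W₂..W₄: k=2: 0+4350+27·15·29=16095; k=3: 4050+0+27·10·29=11880 → min 11880 | W₃..W₅: k=3: 0+3770+15·10·13=5720; k=4: 4350+0+15·29·13=10005 → min 5720.
Length 4: W₁..W₄: k=1: 0+11880+12·27·29=21276; k=2: 4860+4350+12·15·29=14430; k=3: 6660+0+12·10·29=10140 → min 10140 | W₂..W₅: k=2: 0+5720+27·15·13=10985; k=3: 4050+3770+27·10·13=11330; k=4: 11880+0+27·29·13=22059 → min 10985.
Length 5: W₁..W₅: k=1: 0+10985+12·27·13=15197; k=2: 4860+5720+12·15·13=12920; k=3: 6660+3770+12·10·13=11990; k=4: 10140+0+12·29·13=14664 → min 11990.
Optimal order: (((W₁ W₂) W₃) (W₄ W₅)) with cost 11990.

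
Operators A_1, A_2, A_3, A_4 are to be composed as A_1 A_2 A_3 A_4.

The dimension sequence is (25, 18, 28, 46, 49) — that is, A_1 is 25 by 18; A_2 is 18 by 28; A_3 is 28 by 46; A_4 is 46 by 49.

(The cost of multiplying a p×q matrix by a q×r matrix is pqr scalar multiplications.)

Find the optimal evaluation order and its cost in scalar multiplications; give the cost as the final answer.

85806

Adjacent pairs: A_1A_2 = 25·18·28 = 12600; A_2A_3 = 18·28·46 = 23184; A_3A_4 = 28·46·49 = 63112.
Length 3: A_1..A_3: k=1: 0+23184+25·18·46=43884; k=2: 12600+0+25·28·46=44800 → min 43884 | A_2..A_4: k=2: 0+63112+18·28·49=87808; k=3: 23184+0+18·46·49=63756 → min 63756.
Length 4: A_1..A_4: k=1: 0+63756+25·18·49=85806; k=2: 12600+63112+25·28·49=110012; k=3: 43884+0+25·46·49=100234 → min 85806.
Optimal parenthesization: (A_1 ((A_2 A_3) A_4)) with cost 85806.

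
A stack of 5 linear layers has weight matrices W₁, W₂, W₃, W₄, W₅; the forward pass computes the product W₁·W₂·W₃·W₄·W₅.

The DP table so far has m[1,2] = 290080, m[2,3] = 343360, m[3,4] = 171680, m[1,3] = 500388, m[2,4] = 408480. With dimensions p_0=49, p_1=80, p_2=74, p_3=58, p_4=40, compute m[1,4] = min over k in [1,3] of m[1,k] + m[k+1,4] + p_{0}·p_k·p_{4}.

m[1,4] = min over k∈[1,3] of m[1,k]+m[k+1,4]+p_{0}·p_k·p_{4}.
k=1: 0 + 408480 + 49·80·40 = 565280; k=2: 290080 + 171680 + 49·74·40 = 606800; k=3: 500388 + 0 + 49·58·40 = 614068.
Minimum: 565280 at k=1.

565280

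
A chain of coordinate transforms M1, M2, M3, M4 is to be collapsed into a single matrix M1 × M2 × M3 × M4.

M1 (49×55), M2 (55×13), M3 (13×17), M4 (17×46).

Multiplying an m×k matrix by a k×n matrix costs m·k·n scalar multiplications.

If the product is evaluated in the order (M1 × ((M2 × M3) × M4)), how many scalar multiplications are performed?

(M2 × M3): 55×13 by 13×17 → 55×17, cost 55·13·17 = 12155
((M2 × M3) × M4): 55×17 by 17×46 → 55×46, cost 55·17·46 = 43010; cumulative 55165
(M1 × ((M2 × M3) × M4)): 49×55 by 55×46 → 49×46, cost 49·55·46 = 123970; cumulative 179135
Total: 179135 scalar multiplications.

179135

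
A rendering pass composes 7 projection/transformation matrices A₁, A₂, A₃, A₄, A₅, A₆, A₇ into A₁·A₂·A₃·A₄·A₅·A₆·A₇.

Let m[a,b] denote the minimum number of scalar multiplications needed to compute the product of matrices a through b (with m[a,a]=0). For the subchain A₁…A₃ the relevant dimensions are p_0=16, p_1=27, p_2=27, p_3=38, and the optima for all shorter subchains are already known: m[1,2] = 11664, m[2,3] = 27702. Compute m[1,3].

28080

m[1,3] = min over k∈[1,2] of m[1,k]+m[k+1,3]+p_{0}·p_k·p_{3}.
k=1: 0 + 27702 + 16·27·38 = 44118; k=2: 11664 + 0 + 16·27·38 = 28080.
Minimum: 28080 at k=2.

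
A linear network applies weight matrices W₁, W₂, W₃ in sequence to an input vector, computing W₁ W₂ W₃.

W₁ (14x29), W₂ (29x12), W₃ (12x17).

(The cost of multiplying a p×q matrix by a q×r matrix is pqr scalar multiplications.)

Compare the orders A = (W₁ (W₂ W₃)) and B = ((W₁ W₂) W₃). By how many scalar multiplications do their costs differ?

Order A = (W₁ (W₂ W₃)): (W₂ W₃): 29×12 by 12×17 → 29×17, cost 29·12·17 = 5916; (W₁ (W₂ W₃)): 14×29 by 29×17 → 14×17, cost 14·29·17 = 6902; cumulative 12818. Total 12818.
Order B = ((W₁ W₂) W₃): (W₁ W₂): 14×29 by 29×12 → 14×12, cost 14·29·12 = 4872; ((W₁ W₂) W₃): 14×12 by 12×17 → 14×17, cost 14·12·17 = 2856; cumulative 7728. Total 7728.
Difference: |12818 − 7728| = 5090.

5090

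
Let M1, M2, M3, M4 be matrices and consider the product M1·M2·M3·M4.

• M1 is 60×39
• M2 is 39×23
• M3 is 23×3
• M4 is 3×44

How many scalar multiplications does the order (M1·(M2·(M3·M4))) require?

145464

(M3·M4): 23×3 by 3×44 → 23×44, cost 23·3·44 = 3036
(M2·(M3·M4)): 39×23 by 23×44 → 39×44, cost 39·23·44 = 39468; cumulative 42504
(M1·(M2·(M3·M4))): 60×39 by 39×44 → 60×44, cost 60·39·44 = 102960; cumulative 145464
Total: 145464 scalar multiplications.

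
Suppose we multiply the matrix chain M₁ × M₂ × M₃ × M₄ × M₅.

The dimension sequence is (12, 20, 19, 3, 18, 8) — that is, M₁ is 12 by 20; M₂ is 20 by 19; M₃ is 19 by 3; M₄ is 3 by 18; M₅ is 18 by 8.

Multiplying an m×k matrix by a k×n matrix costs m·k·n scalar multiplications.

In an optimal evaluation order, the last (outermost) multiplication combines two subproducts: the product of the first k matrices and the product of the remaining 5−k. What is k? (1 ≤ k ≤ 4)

Adjacent pairs: M₁M₂ = 12·20·19 = 4560; M₂M₃ = 20·19·3 = 1140; M₃M₄ = 19·3·18 = 1026; M₄M₅ = 3·18·8 = 432.
Length 3: M₁..M₃: k=1: 0+1140+12·20·3=1860; k=2: 4560+0+12·19·3=5244 → min 1860 | M₂..M₄: k=2: 0+1026+20·19·18=7866; k=3: 1140+0+20·3·18=2220 → min 2220 | M₃..M₅: k=3: 0+432+19·3·8=888; k=4: 1026+0+19·18·8=3762 → min 888.
Length 4: M₁..M₄: k=1: 0+2220+12·20·18=6540; k=2: 4560+1026+12·19·18=9690; k=3: 1860+0+12·3·18=2508 → min 2508 | M₂..M₅: k=2: 0+888+20·19·8=3928; k=3: 1140+432+20·3·8=2052; k=4: 2220+0+20·18·8=5100 → min 2052.
Top-level splits: k=1: (M₁..M₁)·(M₂..M₅) → 0+2052+12·20·8 = 3972; k=2: (M₁..M₂)·(M₃..M₅) → 4560+888+12·19·8 = 7272; k=3: (M₁..M₃)·(M₄..M₅) → 1860+432+12·3·8 = 2580; k=4: (M₁..M₄)·(M₅..M₅) → 2508+0+12·18·8 = 4236.
Best split is after M₃, i.e. k = 3.

3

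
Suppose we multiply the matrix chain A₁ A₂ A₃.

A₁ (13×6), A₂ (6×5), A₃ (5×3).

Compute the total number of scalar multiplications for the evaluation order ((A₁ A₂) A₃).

(A₁ A₂): 13×6 by 6×5 → 13×5, cost 13·6·5 = 390
((A₁ A₂) A₃): 13×5 by 5×3 → 13×3, cost 13·5·3 = 195; cumulative 585
Total: 585 scalar multiplications.

585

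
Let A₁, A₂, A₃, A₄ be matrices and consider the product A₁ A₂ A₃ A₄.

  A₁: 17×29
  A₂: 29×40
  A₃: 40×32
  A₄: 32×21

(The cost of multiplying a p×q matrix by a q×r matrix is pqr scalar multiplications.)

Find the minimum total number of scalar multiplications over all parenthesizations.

52904

Adjacent pairs: A₁A₂ = 17·29·40 = 19720; A₂A₃ = 29·40·32 = 37120; A₃A₄ = 40·32·21 = 26880.
Length 3: A₁..A₃: k=1: 0+37120+17·29·32=52896; k=2: 19720+0+17·40·32=41480 → min 41480 | A₂..A₄: k=2: 0+26880+29·40·21=51240; k=3: 37120+0+29·32·21=56608 → min 51240.
Length 4: A₁..A₄: k=1: 0+51240+17·29·21=61593; k=2: 19720+26880+17·40·21=60880; k=3: 41480+0+17·32·21=52904 → min 52904.
Optimal order: (((A₁ A₂) A₃) A₄) with cost 52904.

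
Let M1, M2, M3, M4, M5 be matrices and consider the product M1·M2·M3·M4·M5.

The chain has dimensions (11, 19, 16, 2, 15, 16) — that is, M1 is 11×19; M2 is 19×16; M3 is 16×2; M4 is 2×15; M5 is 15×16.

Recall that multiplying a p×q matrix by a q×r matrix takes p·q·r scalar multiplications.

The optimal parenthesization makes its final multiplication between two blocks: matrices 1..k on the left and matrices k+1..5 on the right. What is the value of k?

3

Adjacent pairs: M1M2 = 11·19·16 = 3344; M2M3 = 19·16·2 = 608; M3M4 = 16·2·15 = 480; M4M5 = 2·15·16 = 480.
Length 3: M1..M3: k=1: 0+608+11·19·2=1026; k=2: 3344+0+11·16·2=3696 → min 1026 | M2..M4: k=2: 0+480+19·16·15=5040; k=3: 608+0+19·2·15=1178 → min 1178 | M3..M5: k=3: 0+480+16·2·16=992; k=4: 480+0+16·15·16=4320 → min 992.
Length 4: M1..M4: k=1: 0+1178+11·19·15=4313; k=2: 3344+480+11·16·15=6464; k=3: 1026+0+11·2·15=1356 → min 1356 | M2..M5: k=2: 0+992+19·16·16=5856; k=3: 608+480+19·2·16=1696; k=4: 1178+0+19·15·16=5738 → min 1696.
Top-level splits: k=1: (M1..M1)·(M2..M5) → 0+1696+11·19·16 = 5040; k=2: (M1..M2)·(M3..M5) → 3344+992+11·16·16 = 7152; k=3: (M1..M3)·(M4..M5) → 1026+480+11·2·16 = 1858; k=4: (M1..M4)·(M5..M5) → 1356+0+11·15·16 = 3996.
Best split is after M3, i.e. k = 3.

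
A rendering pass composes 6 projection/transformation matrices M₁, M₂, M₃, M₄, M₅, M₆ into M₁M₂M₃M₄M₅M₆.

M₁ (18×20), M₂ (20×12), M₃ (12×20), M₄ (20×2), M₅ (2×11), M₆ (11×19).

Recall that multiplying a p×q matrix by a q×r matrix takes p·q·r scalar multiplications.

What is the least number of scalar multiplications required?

Adjacent pairs: M₁M₂ = 18·20·12 = 4320; M₂M₃ = 20·12·20 = 4800; M₃M₄ = 12·20·2 = 480; M₄M₅ = 20·2·11 = 440; M₅M₆ = 2·11·19 = 418.
Length 3: M₁..M₃: k=1: 0+4800+18·20·20=12000; k=2: 4320+0+18·12·20=8640 → min 8640 | M₂..M₄: k=2: 0+480+20·12·2=960; k=3: 4800+0+20·20·2=5600 → min 960 | M₃..M₅: k=3: 0+440+12·20·11=3080; k=4: 480+0+12·2·11=744 → min 744 | M₄..M₆: k=4: 0+418+20·2·19=1178; k=5: 440+0+20·11·19=4620 → min 1178.
Length 4: M₁..M₄: k=1: 0+960+18·20·2=1680; k=2: 4320+480+18·12·2=5232; k=3: 8640+0+18·20·2=9360 → min 1680 | M₂..M₅: k=2: 0+744+20·12·11=3384; k=3: 4800+440+20·20·11=9640; k=4: 960+0+20·2·11=1400 → min 1400 | M₃..M₆: k=3: 0+1178+12·20·19=5738; k=4: 480+418+12·2·19=1354; k=5: 744+0+12·11·19=3252 → min 1354.
Length 5: M₁..M₅: k=1: 0+1400+18·20·11=5360; k=2: 4320+744+18·12·11=7440; k=3: 8640+440+18·20·11=13040; k=4: 1680+0+18·2·11=2076 → min 2076 | M₂..M₆: k=2: 0+1354+20·12·19=5914; k=3: 4800+1178+20·20·19=13578; k=4: 960+418+20·2·19=2138; k=5: 1400+0+20·11·19=5580 → min 2138.
Length 6: M₁..M₆: k=1: 0+2138+18·20·19=8978; k=2: 4320+1354+18·12·19=9778; k=3: 8640+1178+18·20·19=16658; k=4: 1680+418+18·2·19=2782; k=5: 2076+0+18·11·19=5838 → min 2782.
Optimal order: ((M₁(M₂(M₃M₄)))(M₅M₆)) with cost 2782.

2782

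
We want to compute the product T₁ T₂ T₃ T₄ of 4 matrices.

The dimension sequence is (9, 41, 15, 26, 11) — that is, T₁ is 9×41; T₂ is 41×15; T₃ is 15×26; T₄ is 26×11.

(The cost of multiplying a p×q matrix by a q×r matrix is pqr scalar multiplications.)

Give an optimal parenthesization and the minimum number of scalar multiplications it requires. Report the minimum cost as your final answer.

11310

Adjacent pairs: T₁T₂ = 9·41·15 = 5535; T₂T₃ = 41·15·26 = 15990; T₃T₄ = 15·26·11 = 4290.
Length 3: T₁..T₃: k=1: 0+15990+9·41·26=25584; k=2: 5535+0+9·15·26=9045 → min 9045 | T₂..T₄: k=2: 0+4290+41·15·11=11055; k=3: 15990+0+41·26·11=27716 → min 11055.
Length 4: T₁..T₄: k=1: 0+11055+9·41·11=15114; k=2: 5535+4290+9·15·11=11310; k=3: 9045+0+9·26·11=11619 → min 11310.
Optimal parenthesization: ((T₁ T₂) (T₃ T₄)) with cost 11310.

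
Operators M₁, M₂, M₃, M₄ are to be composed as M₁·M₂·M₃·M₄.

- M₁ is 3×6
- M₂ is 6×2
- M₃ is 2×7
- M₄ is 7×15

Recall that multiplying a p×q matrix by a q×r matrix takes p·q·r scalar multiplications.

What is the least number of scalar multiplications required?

Adjacent pairs: M₁M₂ = 3·6·2 = 36; M₂M₃ = 6·2·7 = 84; M₃M₄ = 2·7·15 = 210.
Length 3: M₁..M₃: k=1: 0+84+3·6·7=210; k=2: 36+0+3·2·7=78 → min 78 | M₂..M₄: k=2: 0+210+6·2·15=390; k=3: 84+0+6·7·15=714 → min 390.
Length 4: M₁..M₄: k=1: 0+390+3·6·15=660; k=2: 36+210+3·2·15=336; k=3: 78+0+3·7·15=393 → min 336.
Optimal order: ((M₁·M₂)·(M₃·M₄)) with cost 336.

336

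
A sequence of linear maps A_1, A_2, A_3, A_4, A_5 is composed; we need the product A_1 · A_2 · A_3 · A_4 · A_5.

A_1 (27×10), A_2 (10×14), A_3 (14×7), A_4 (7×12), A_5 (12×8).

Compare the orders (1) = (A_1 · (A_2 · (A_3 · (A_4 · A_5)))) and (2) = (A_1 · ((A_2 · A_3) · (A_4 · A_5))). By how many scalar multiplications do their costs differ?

Order (1) = (A_1 · (A_2 · (A_3 · (A_4 · A_5)))): (A_4 · A_5): 7×12 by 12×8 → 7×8, cost 7·12·8 = 672; (A_3 · (A_4 · A_5)): 14×7 by 7×8 → 14×8, cost 14·7·8 = 784; cumulative 1456; (A_2 · (A_3 · (A_4 · A_5))): 10×14 by 14×8 → 10×8, cost 10·14·8 = 1120; cumulative 2576; (A_1 · (A_2 · (A_3 · (A_4 · A_5)))): 27×10 by 10×8 → 27×8, cost 27·10·8 = 2160; cumulative 4736. Total 4736.
Order (2) = (A_1 · ((A_2 · A_3) · (A_4 · A_5))): (A_2 · A_3): 10×14 by 14×7 → 10×7, cost 10·14·7 = 980; (A_4 · A_5): 7×12 by 12×8 → 7×8, cost 7·12·8 = 672; ((A_2 · A_3) · (A_4 · A_5)): 10×7 by 7×8 → 10×8, cost 10·7·8 = 560; cumulative 2212; (A_1 · ((A_2 · A_3) · (A_4 · A_5))): 27×10 by 10×8 → 27×8, cost 27·10·8 = 2160; cumulative 4372. Total 4372.
Difference: |4736 − 4372| = 364.

364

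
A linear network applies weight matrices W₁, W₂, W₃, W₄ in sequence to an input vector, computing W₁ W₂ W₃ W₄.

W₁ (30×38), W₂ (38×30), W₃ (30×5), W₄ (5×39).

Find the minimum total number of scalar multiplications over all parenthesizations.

17250

Adjacent pairs: W₁W₂ = 30·38·30 = 34200; W₂W₃ = 38·30·5 = 5700; W₃W₄ = 30·5·39 = 5850.
Length 3: W₁..W₃: k=1: 0+5700+30·38·5=11400; k=2: 34200+0+30·30·5=38700 → min 11400 | W₂..W₄: k=2: 0+5850+38·30·39=50310; k=3: 5700+0+38·5·39=13110 → min 13110.
Length 4: W₁..W₄: k=1: 0+13110+30·38·39=57570; k=2: 34200+5850+30·30·39=75150; k=3: 11400+0+30·5·39=17250 → min 17250.
Optimal order: ((W₁ (W₂ W₃)) W₄) with cost 17250.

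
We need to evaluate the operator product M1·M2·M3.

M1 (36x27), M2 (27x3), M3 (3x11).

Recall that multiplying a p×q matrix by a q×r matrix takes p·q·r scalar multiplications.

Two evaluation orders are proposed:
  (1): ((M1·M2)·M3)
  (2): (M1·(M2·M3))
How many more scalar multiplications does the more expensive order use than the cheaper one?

Order (1) = ((M1·M2)·M3): (M1·M2): 36×27 by 27×3 → 36×3, cost 36·27·3 = 2916; ((M1·M2)·M3): 36×3 by 3×11 → 36×11, cost 36·3·11 = 1188; cumulative 4104. Total 4104.
Order (2) = (M1·(M2·M3)): (M2·M3): 27×3 by 3×11 → 27×11, cost 27·3·11 = 891; (M1·(M2·M3)): 36×27 by 27×11 → 36×11, cost 36·27·11 = 10692; cumulative 11583. Total 11583.
Difference: |4104 − 11583| = 7479.

7479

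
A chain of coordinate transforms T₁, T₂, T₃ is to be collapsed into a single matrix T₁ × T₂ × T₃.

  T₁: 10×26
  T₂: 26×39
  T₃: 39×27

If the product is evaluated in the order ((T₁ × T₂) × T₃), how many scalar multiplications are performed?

(T₁ × T₂): 10×26 by 26×39 → 10×39, cost 10·26·39 = 10140
((T₁ × T₂) × T₃): 10×39 by 39×27 → 10×27, cost 10·39·27 = 10530; cumulative 20670
Total: 20670 scalar multiplications.

20670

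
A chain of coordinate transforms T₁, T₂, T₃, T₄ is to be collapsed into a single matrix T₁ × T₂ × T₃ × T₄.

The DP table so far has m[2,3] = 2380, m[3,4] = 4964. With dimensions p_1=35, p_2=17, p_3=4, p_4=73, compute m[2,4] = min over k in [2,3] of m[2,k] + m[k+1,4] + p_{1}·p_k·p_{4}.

m[2,4] = min over k∈[2,3] of m[2,k]+m[k+1,4]+p_{1}·p_k·p_{4}.
k=2: 0 + 4964 + 35·17·73 = 48399; k=3: 2380 + 0 + 35·4·73 = 12600.
Minimum: 12600 at k=3.

12600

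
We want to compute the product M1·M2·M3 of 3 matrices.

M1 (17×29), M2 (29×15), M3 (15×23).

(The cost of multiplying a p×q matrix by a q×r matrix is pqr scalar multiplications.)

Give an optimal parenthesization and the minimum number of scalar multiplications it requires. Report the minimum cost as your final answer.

13260

(M1·(M2·M3)): cost 21344.
((M1·M2)·M3): cost 13260.
Optimal: ((M1·M2)·M3) with cost 13260.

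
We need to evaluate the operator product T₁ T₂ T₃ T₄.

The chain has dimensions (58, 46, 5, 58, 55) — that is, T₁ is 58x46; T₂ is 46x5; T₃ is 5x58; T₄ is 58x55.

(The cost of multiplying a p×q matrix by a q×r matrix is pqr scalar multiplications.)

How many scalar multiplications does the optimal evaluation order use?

45240

Adjacent pairs: T₁T₂ = 58·46·5 = 13340; T₂T₃ = 46·5·58 = 13340; T₃T₄ = 5·58·55 = 15950.
Length 3: T₁..T₃: k=1: 0+13340+58·46·58=168084; k=2: 13340+0+58·5·58=30160 → min 30160 | T₂..T₄: k=2: 0+15950+46·5·55=28600; k=3: 13340+0+46·58·55=160080 → min 28600.
Length 4: T₁..T₄: k=1: 0+28600+58·46·55=175340; k=2: 13340+15950+58·5·55=45240; k=3: 30160+0+58·58·55=215180 → min 45240.
Optimal order: ((T₁ T₂) (T₃ T₄)) with cost 45240.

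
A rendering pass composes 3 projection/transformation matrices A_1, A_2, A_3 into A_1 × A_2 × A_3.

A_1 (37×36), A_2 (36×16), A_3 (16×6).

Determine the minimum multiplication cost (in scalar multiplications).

Order (A_1 × (A_2 × A_3)): (A_2 × A_3): 36×16 by 16×6 → 36×6, cost 36·16·6 = 3456; (A_1 × (A_2 × A_3)): 37×36 by 36×6 → 37×6, cost 37·36·6 = 7992; cumulative 11448. Total 11448.
Order ((A_1 × A_2) × A_3): (A_1 × A_2): 37×36 by 36×16 → 37×16, cost 37·36·16 = 21312; ((A_1 × A_2) × A_3): 37×16 by 16×6 → 37×6, cost 37·16·6 = 3552; cumulative 24864. Total 24864.
Minimum: 11448.

11448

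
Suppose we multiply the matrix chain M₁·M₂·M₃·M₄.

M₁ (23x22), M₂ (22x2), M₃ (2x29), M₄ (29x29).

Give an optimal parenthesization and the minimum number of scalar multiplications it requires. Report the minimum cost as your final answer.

Adjacent pairs: M₁M₂ = 23·22·2 = 1012; M₂M₃ = 22·2·29 = 1276; M₃M₄ = 2·29·29 = 1682.
Length 3: M₁..M₃: k=1: 0+1276+23·22·29=15950; k=2: 1012+0+23·2·29=2346 → min 2346 | M₂..M₄: k=2: 0+1682+22·2·29=2958; k=3: 1276+0+22·29·29=19778 → min 2958.
Length 4: M₁..M₄: k=1: 0+2958+23·22·29=17632; k=2: 1012+1682+23·2·29=4028; k=3: 2346+0+23·29·29=21689 → min 4028.
Optimal parenthesization: ((M₁·M₂)·(M₃·M₄)) with cost 4028.

4028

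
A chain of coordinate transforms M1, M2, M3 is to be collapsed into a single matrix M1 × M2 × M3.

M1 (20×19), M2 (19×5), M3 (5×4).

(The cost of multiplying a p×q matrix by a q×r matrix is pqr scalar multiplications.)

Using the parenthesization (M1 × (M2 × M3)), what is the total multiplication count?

(M2 × M3): 19×5 by 5×4 → 19×4, cost 19·5·4 = 380
(M1 × (M2 × M3)): 20×19 by 19×4 → 20×4, cost 20·19·4 = 1520; cumulative 1900
Total: 1900 scalar multiplications.

1900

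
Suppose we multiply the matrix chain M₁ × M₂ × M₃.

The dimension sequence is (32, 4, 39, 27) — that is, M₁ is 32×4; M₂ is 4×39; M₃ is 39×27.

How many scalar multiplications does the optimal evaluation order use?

7668

Order (M₁ × (M₂ × M₃)): (M₂ × M₃): 4×39 by 39×27 → 4×27, cost 4·39·27 = 4212; (M₁ × (M₂ × M₃)): 32×4 by 4×27 → 32×27, cost 32·4·27 = 3456; cumulative 7668. Total 7668.
Order ((M₁ × M₂) × M₃): (M₁ × M₂): 32×4 by 4×39 → 32×39, cost 32·4·39 = 4992; ((M₁ × M₂) × M₃): 32×39 by 39×27 → 32×27, cost 32·39·27 = 33696; cumulative 38688. Total 38688.
Minimum: 7668.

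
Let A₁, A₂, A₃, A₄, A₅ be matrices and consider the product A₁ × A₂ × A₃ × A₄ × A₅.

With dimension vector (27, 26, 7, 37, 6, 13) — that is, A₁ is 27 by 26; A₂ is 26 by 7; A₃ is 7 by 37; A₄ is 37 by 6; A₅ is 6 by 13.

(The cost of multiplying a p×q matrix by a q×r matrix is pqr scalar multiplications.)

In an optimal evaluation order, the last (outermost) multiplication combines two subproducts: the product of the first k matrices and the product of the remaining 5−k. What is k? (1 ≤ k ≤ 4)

Adjacent pairs: A₁A₂ = 27·26·7 = 4914; A₂A₃ = 26·7·37 = 6734; A₃A₄ = 7·37·6 = 1554; A₄A₅ = 37·6·13 = 2886.
Length 3: A₁..A₃: k=1: 0+6734+27·26·37=32708; k=2: 4914+0+27·7·37=11907 → min 11907 | A₂..A₄: k=2: 0+1554+26·7·6=2646; k=3: 6734+0+26·37·6=12506 → min 2646 | A₃..A₅: k=3: 0+2886+7·37·13=6253; k=4: 1554+0+7·6·13=2100 → min 2100.
Length 4: A₁..A₄: k=1: 0+2646+27·26·6=6858; k=2: 4914+1554+27·7·6=7602; k=3: 11907+0+27·37·6=17901 → min 6858 | A₂..A₅: k=2: 0+2100+26·7·13=4466; k=3: 6734+2886+26·37·13=22126; k=4: 2646+0+26·6·13=4674 → min 4466.
Top-level splits: k=1: (A₁..A₁)·(A₂..A₅) → 0+4466+27·26·13 = 13592; k=2: (A₁..A₂)·(A₃..A₅) → 4914+2100+27·7·13 = 9471; k=3: (A₁..A₃)·(A₄..A₅) → 11907+2886+27·37·13 = 27780; k=4: (A₁..A₄)·(A₅..A₅) → 6858+0+27·6·13 = 8964.
Best split is after A₄, i.e. k = 4.

4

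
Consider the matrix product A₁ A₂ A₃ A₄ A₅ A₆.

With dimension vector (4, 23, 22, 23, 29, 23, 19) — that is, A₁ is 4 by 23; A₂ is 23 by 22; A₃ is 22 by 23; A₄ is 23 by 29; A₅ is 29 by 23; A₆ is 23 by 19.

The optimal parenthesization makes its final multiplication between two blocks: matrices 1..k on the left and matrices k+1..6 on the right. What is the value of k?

Adjacent pairs: A₁A₂ = 4·23·22 = 2024; A₂A₃ = 23·22·23 = 11638; A₃A₄ = 22·23·29 = 14674; A₄A₅ = 23·29·23 = 15341; A₅A₆ = 29·23·19 = 12673.
Length 3: A₁..A₃: k=1: 0+11638+4·23·23=13754; k=2: 2024+0+4·22·23=4048 → min 4048 | A₂..A₄: k=2: 0+14674+23·22·29=29348; k=3: 11638+0+23·23·29=26979 → min 26979 | A₃..A₅: k=3: 0+15341+22·23·23=26979; k=4: 14674+0+22·29·23=29348 → min 26979 | A₄..A₆: k=4: 0+12673+23·29·19=25346; k=5: 15341+0+23·23·19=25392 → min 25346.
Length 4: A₁..A₄: k=1: 0+26979+4·23·29=29647; k=2: 2024+14674+4·22·29=19250; k=3: 4048+0+4·23·29=6716 → min 6716 | A₂..A₅: k=2: 0+26979+23·22·23=38617; k=3: 11638+15341+23·23·23=39146; k=4: 26979+0+23·29·23=42320 → min 38617 | A₃..A₆: k=3: 0+25346+22·23·19=34960; k=4: 14674+12673+22·29·19=39469; k=5: 26979+0+22·23·19=36593 → min 34960.
Length 5: A₁..A₅: k=1: 0+38617+4·23·23=40733; k=2: 2024+26979+4·22·23=31027; k=3: 4048+15341+4·23·23=21505; k=4: 6716+0+4·29·23=9384 → min 9384 | A₂..A₆: k=2: 0+34960+23·22·19=44574; k=3: 11638+25346+23·23·19=47035; k=4: 26979+12673+23·29·19=52325; k=5: 38617+0+23·23·19=48668 → min 44574.
Top-level splits: k=1: (A₁..A₁)·(A₂..A₆) → 0+44574+4·23·19 = 46322; k=2: (A₁..A₂)·(A₃..A₆) → 2024+34960+4·22·19 = 38656; k=3: (A₁..A₃)·(A₄..A₆) → 4048+25346+4·23·19 = 31142; k=4: (A₁..A₄)·(A₅..A₆) → 6716+12673+4·29·19 = 21593; k=5: (A₁..A₅)·(A₆..A₆) → 9384+0+4·23·19 = 11132.
Best split is after A₅, i.e. k = 5.

5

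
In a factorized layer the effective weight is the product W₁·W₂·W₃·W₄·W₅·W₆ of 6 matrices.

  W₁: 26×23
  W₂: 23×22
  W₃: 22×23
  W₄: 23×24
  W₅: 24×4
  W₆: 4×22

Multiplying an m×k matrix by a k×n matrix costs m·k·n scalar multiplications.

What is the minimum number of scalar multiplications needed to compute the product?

10936

Adjacent pairs: W₁W₂ = 26·23·22 = 13156; W₂W₃ = 23·22·23 = 11638; W₃W₄ = 22·23·24 = 12144; W₄W₅ = 23·24·4 = 2208; W₅W₆ = 24·4·22 = 2112.
Length 3: W₁..W₃: k=1: 0+11638+26·23·23=25392; k=2: 13156+0+26·22·23=26312 → min 25392 | W₂..W₄: k=2: 0+12144+23·22·24=24288; k=3: 11638+0+23·23·24=24334 → min 24288 | W₃..W₅: k=3: 0+2208+22·23·4=4232; k=4: 12144+0+22·24·4=14256 → min 4232 | W₄..W₆: k=4: 0+2112+23·24·22=14256; k=5: 2208+0+23·4·22=4232 → min 4232.
Length 4: W₁..W₄: k=1: 0+24288+26·23·24=38640; k=2: 13156+12144+26·22·24=39028; k=3: 25392+0+26·23·24=39744 → min 38640 | W₂..W₅: k=2: 0+4232+23·22·4=6256; k=3: 11638+2208+23·23·4=15962; k=4: 24288+0+23·24·4=26496 → min 6256 | W₃..W₆: k=3: 0+4232+22·23·22=15364; k=4: 12144+2112+22·24·22=25872; k=5: 4232+0+22·4·22=6168 → min 6168.
Length 5: W₁..W₅: k=1: 0+6256+26·23·4=8648; k=2: 13156+4232+26·22·4=19676; k=3: 25392+2208+26·23·4=29992; k=4: 38640+0+26·24·4=41136 → min 8648 | W₂..W₆: k=2: 0+6168+23·22·22=17300; k=3: 11638+4232+23·23·22=27508; k=4: 24288+2112+23·24·22=38544; k=5: 6256+0+23·4·22=8280 → min 8280.
Length 6: W₁..W₆: k=1: 0+8280+26·23·22=21436; k=2: 13156+6168+26·22·22=31908; k=3: 25392+4232+26·23·22=42780; k=4: 38640+2112+26·24·22=54480; k=5: 8648+0+26·4·22=10936 → min 10936.
Optimal order: ((W₁·(W₂·(W₃·(W₄·W₅))))·W₆) with cost 10936.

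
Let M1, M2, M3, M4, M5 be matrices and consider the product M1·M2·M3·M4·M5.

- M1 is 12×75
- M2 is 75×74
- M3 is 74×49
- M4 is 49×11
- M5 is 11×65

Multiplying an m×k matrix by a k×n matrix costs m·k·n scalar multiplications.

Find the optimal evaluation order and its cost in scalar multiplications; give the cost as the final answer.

119416

Adjacent pairs: M1M2 = 12·75·74 = 66600; M2M3 = 75·74·49 = 271950; M3M4 = 74·49·11 = 39886; M4M5 = 49·11·65 = 35035.
Length 3: M1..M3: k=1: 0+271950+12·75·49=316050; k=2: 66600+0+12·74·49=110112 → min 110112 | M2..M4: k=2: 0+39886+75·74·11=100936; k=3: 271950+0+75·49·11=312375 → min 100936 | M3..M5: k=3: 0+35035+74·49·65=270725; k=4: 39886+0+74·11·65=92796 → min 92796.
Length 4: M1..M4: k=1: 0+100936+12·75·11=110836; k=2: 66600+39886+12·74·11=116254; k=3: 110112+0+12·49·11=116580 → min 110836 | M2..M5: k=2: 0+92796+75·74·65=453546; k=3: 271950+35035+75·49·65=545860; k=4: 100936+0+75·11·65=154561 → min 154561.
Length 5: M1..M5: k=1: 0+154561+12·75·65=213061; k=2: 66600+92796+12·74·65=217116; k=3: 110112+35035+12·49·65=183367; k=4: 110836+0+12·11·65=119416 → min 119416.
Optimal parenthesization: ((M1·(M2·(M3·M4)))·M5) with cost 119416.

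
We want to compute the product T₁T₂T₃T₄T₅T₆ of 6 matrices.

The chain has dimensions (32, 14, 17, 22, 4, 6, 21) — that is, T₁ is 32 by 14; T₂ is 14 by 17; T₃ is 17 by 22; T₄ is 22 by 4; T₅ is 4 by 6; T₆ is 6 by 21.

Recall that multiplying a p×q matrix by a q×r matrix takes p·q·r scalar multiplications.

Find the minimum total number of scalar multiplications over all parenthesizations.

7432

Adjacent pairs: T₁T₂ = 32·14·17 = 7616; T₂T₃ = 14·17·22 = 5236; T₃T₄ = 17·22·4 = 1496; T₄T₅ = 22·4·6 = 528; T₅T₆ = 4·6·21 = 504.
Length 3: T₁..T₃: k=1: 0+5236+32·14·22=15092; k=2: 7616+0+32·17·22=19584 → min 15092 | T₂..T₄: k=2: 0+1496+14·17·4=2448; k=3: 5236+0+14·22·4=6468 → min 2448 | T₃..T₅: k=3: 0+528+17·22·6=2772; k=4: 1496+0+17·4·6=1904 → min 1904 | T₄..T₆: k=4: 0+504+22·4·21=2352; k=5: 528+0+22·6·21=3300 → min 2352.
Length 4: T₁..T₄: k=1: 0+2448+32·14·4=4240; k=2: 7616+1496+32·17·4=11288; k=3: 15092+0+32·22·4=17908 → min 4240 | T₂..T₅: k=2: 0+1904+14·17·6=3332; k=3: 5236+528+14·22·6=7612; k=4: 2448+0+14·4·6=2784 → min 2784 | T₃..T₆: k=3: 0+2352+17·22·21=10206; k=4: 1496+504+17·4·21=3428; k=5: 1904+0+17·6·21=4046 → min 3428.
Length 5: T₁..T₅: k=1: 0+2784+32·14·6=5472; k=2: 7616+1904+32·17·6=12784; k=3: 15092+528+32·22·6=19844; k=4: 4240+0+32·4·6=5008 → min 5008 | T₂..T₆: k=2: 0+3428+14·17·21=8426; k=3: 5236+2352+14·22·21=14056; k=4: 2448+504+14·4·21=4128; k=5: 2784+0+14·6·21=4548 → min 4128.
Length 6: T₁..T₆: k=1: 0+4128+32·14·21=13536; k=2: 7616+3428+32·17·21=22468; k=3: 15092+2352+32·22·21=32228; k=4: 4240+504+32·4·21=7432; k=5: 5008+0+32·6·21=9040 → min 7432.
Optimal order: ((T₁(T₂(T₃T₄)))(T₅T₆)) with cost 7432.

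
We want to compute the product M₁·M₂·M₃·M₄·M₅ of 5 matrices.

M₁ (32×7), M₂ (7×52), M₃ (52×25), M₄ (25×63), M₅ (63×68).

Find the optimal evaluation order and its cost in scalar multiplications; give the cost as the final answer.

Adjacent pairs: M₁M₂ = 32·7·52 = 11648; M₂M₃ = 7·52·25 = 9100; M₃M₄ = 52·25·63 = 81900; M₄M₅ = 25·63·68 = 107100.
Length 3: M₁..M₃: k=1: 0+9100+32·7·25=14700; k=2: 11648+0+32·52·25=53248 → min 14700 | M₂..M₄: k=2: 0+81900+7·52·63=104832; k=3: 9100+0+7·25·63=20125 → min 20125 | M₃..M₅: k=3: 0+107100+52·25·68=195500; k=4: 81900+0+52·63·68=304668 → min 195500.
Length 4: M₁..M₄: k=1: 0+20125+32·7·63=34237; k=2: 11648+81900+32·52·63=198380; k=3: 14700+0+32·25·63=65100 → min 34237 | M₂..M₅: k=2: 0+195500+7·52·68=220252; k=3: 9100+107100+7·25·68=128100; k=4: 20125+0+7·63·68=50113 → min 50113.
Length 5: M₁..M₅: k=1: 0+50113+32·7·68=65345; k=2: 11648+195500+32·52·68=320300; k=3: 14700+107100+32·25·68=176200; k=4: 34237+0+32·63·68=171325 → min 65345.
Optimal parenthesization: (M₁·(((M₂·M₃)·M₄)·M₅)) with cost 65345.

65345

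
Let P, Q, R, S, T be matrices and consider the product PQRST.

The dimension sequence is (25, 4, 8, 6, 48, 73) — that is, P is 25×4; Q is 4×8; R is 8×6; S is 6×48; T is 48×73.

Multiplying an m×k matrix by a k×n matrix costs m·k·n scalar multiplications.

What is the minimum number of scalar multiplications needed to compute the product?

22660

Adjacent pairs: PQ = 25·4·8 = 800; QR = 4·8·6 = 192; RS = 8·6·48 = 2304; ST = 6·48·73 = 21024.
Length 3: P..R: k=1: 0+192+25·4·6=792; k=2: 800+0+25·8·6=2000 → min 792 | Q..S: k=2: 0+2304+4·8·48=3840; k=3: 192+0+4·6·48=1344 → min 1344 | R..T: k=3: 0+21024+8·6·73=24528; k=4: 2304+0+8·48·73=30336 → min 24528.
Length 4: P..S: k=1: 0+1344+25·4·48=6144; k=2: 800+2304+25·8·48=12704; k=3: 792+0+25·6·48=7992 → min 6144 | Q..T: k=2: 0+24528+4·8·73=26864; k=3: 192+21024+4·6·73=22968; k=4: 1344+0+4·48·73=15360 → min 15360.
Length 5: P..T: k=1: 0+15360+25·4·73=22660; k=2: 800+24528+25·8·73=39928; k=3: 792+21024+25·6·73=32766; k=4: 6144+0+25·48·73=93744 → min 22660.
Optimal order: (P(((QR)S)T)) with cost 22660.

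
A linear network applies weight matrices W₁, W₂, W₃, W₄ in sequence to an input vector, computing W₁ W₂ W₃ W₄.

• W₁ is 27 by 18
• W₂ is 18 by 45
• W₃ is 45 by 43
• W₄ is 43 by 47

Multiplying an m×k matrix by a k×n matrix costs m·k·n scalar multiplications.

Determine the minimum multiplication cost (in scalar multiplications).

94050

Adjacent pairs: W₁W₂ = 27·18·45 = 21870; W₂W₃ = 18·45·43 = 34830; W₃W₄ = 45·43·47 = 90945.
Length 3: W₁..W₃: k=1: 0+34830+27·18·43=55728; k=2: 21870+0+27·45·43=74115 → min 55728 | W₂..W₄: k=2: 0+90945+18·45·47=129015; k=3: 34830+0+18·43·47=71208 → min 71208.
Length 4: W₁..W₄: k=1: 0+71208+27·18·47=94050; k=2: 21870+90945+27·45·47=169920; k=3: 55728+0+27·43·47=110295 → min 94050.
Optimal order: (W₁ ((W₂ W₃) W₄)) with cost 94050.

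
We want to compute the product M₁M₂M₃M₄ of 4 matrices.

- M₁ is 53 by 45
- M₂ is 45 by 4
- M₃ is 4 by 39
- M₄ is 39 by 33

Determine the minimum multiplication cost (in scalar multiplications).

21684

Adjacent pairs: M₁M₂ = 53·45·4 = 9540; M₂M₃ = 45·4·39 = 7020; M₃M₄ = 4·39·33 = 5148.
Length 3: M₁..M₃: k=1: 0+7020+53·45·39=100035; k=2: 9540+0+53·4·39=17808 → min 17808 | M₂..M₄: k=2: 0+5148+45·4·33=11088; k=3: 7020+0+45·39·33=64935 → min 11088.
Length 4: M₁..M₄: k=1: 0+11088+53·45·33=89793; k=2: 9540+5148+53·4·33=21684; k=3: 17808+0+53·39·33=86019 → min 21684.
Optimal order: ((M₁M₂)(M₃M₄)) with cost 21684.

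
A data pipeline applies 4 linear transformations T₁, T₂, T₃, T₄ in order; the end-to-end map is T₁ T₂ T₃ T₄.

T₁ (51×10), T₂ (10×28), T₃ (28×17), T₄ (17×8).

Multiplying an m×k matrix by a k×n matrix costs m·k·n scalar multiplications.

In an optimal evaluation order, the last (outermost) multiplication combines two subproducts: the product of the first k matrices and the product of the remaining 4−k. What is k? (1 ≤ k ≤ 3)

1

Adjacent pairs: T₁T₂ = 51·10·28 = 14280; T₂T₃ = 10·28·17 = 4760; T₃T₄ = 28·17·8 = 3808.
Length 3: T₁..T₃: k=1: 0+4760+51·10·17=13430; k=2: 14280+0+51·28·17=38556 → min 13430 | T₂..T₄: k=2: 0+3808+10·28·8=6048; k=3: 4760+0+10·17·8=6120 → min 6048.
Top-level splits: k=1: (T₁..T₁)·(T₂..T₄) → 0+6048+51·10·8 = 10128; k=2: (T₁..T₂)·(T₃..T₄) → 14280+3808+51·28·8 = 29512; k=3: (T₁..T₃)·(T₄..T₄) → 13430+0+51·17·8 = 20366.
Best split is after T₁, i.e. k = 1.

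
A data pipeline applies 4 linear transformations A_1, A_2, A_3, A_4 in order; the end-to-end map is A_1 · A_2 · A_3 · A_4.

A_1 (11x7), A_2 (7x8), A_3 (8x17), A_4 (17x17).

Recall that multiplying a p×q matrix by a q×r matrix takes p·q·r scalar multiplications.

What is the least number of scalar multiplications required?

4284

Adjacent pairs: A_1A_2 = 11·7·8 = 616; A_2A_3 = 7·8·17 = 952; A_3A_4 = 8·17·17 = 2312.
Length 3: A_1..A_3: k=1: 0+952+11·7·17=2261; k=2: 616+0+11·8·17=2112 → min 2112 | A_2..A_4: k=2: 0+2312+7·8·17=3264; k=3: 952+0+7·17·17=2975 → min 2975.
Length 4: A_1..A_4: k=1: 0+2975+11·7·17=4284; k=2: 616+2312+11·8·17=4424; k=3: 2112+0+11·17·17=5291 → min 4284.
Optimal order: (A_1 · ((A_2 · A_3) · A_4)) with cost 4284.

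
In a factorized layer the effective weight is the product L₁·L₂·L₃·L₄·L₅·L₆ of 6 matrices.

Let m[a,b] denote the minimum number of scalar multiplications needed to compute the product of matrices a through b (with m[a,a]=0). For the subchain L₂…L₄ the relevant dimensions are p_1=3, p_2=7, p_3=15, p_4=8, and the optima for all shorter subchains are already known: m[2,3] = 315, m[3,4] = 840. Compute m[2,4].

m[2,4] = min over k∈[2,3] of m[2,k]+m[k+1,4]+p_{1}·p_k·p_{4}.
k=2: 0 + 840 + 3·7·8 = 1008; k=3: 315 + 0 + 3·15·8 = 675.
Minimum: 675 at k=3.

675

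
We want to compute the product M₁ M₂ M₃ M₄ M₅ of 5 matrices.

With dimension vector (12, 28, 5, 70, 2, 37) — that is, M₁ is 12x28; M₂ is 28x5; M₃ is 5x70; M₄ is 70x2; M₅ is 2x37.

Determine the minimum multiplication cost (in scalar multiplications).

2540

Adjacent pairs: M₁M₂ = 12·28·5 = 1680; M₂M₃ = 28·5·70 = 9800; M₃M₄ = 5·70·2 = 700; M₄M₅ = 70·2·37 = 5180.
Length 3: M₁..M₃: k=1: 0+9800+12·28·70=33320; k=2: 1680+0+12·5·70=5880 → min 5880 | M₂..M₄: k=2: 0+700+28·5·2=980; k=3: 9800+0+28·70·2=13720 → min 980 | M₃..M₅: k=3: 0+5180+5·70·37=18130; k=4: 700+0+5·2·37=1070 → min 1070.
Length 4: M₁..M₄: k=1: 0+980+12·28·2=1652; k=2: 1680+700+12·5·2=2500; k=3: 5880+0+12·70·2=7560 → min 1652 | M₂..M₅: k=2: 0+1070+28·5·37=6250; k=3: 9800+5180+28·70·37=87500; k=4: 980+0+28·2·37=3052 → min 3052.
Length 5: M₁..M₅: k=1: 0+3052+12·28·37=15484; k=2: 1680+1070+12·5·37=4970; k=3: 5880+5180+12·70·37=42140; k=4: 1652+0+12·2·37=2540 → min 2540.
Optimal order: ((M₁ (M₂ (M₃ M₄))) M₅) with cost 2540.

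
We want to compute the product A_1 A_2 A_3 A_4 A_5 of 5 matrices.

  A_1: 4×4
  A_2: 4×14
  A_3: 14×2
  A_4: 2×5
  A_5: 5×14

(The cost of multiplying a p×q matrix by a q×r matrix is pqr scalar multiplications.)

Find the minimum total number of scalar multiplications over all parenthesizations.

Adjacent pairs: A_1A_2 = 4·4·14 = 224; A_2A_3 = 4·14·2 = 112; A_3A_4 = 14·2·5 = 140; A_4A_5 = 2·5·14 = 140.
Length 3: A_1..A_3: k=1: 0+112+4·4·2=144; k=2: 224+0+4·14·2=336 → min 144 | A_2..A_4: k=2: 0+140+4·14·5=420; k=3: 112+0+4·2·5=152 → min 152 | A_3..A_5: k=3: 0+140+14·2·14=532; k=4: 140+0+14·5·14=1120 → min 532.
Length 4: A_1..A_4: k=1: 0+152+4·4·5=232; k=2: 224+140+4·14·5=644; k=3: 144+0+4·2·5=184 → min 184 | A_2..A_5: k=2: 0+532+4·14·14=1316; k=3: 112+140+4·2·14=364; k=4: 152+0+4·5·14=432 → min 364.
Length 5: A_1..A_5: k=1: 0+364+4·4·14=588; k=2: 224+532+4·14·14=1540; k=3: 144+140+4·2·14=396; k=4: 184+0+4·5·14=464 → min 396.
Optimal order: ((A_1 (A_2 A_3)) (A_4 A_5)) with cost 396.

396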